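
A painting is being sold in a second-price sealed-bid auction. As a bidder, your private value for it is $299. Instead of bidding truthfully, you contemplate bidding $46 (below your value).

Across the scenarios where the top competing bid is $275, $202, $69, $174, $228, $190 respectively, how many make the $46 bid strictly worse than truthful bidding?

6

The deviation hurts exactly when the highest competing bid lies strictly between $46 and $299 — underbidding then forfeits a profitable win.
$275: inside the interval → strictly worse (loss $24).
$202: inside the interval → strictly worse (loss $97).
$69: inside the interval → strictly worse (loss $230).
$174: inside the interval → strictly worse (loss $125).
$228: inside the interval → strictly worse (loss $71).
$190: inside the interval → strictly worse (loss $109).
Count: 6.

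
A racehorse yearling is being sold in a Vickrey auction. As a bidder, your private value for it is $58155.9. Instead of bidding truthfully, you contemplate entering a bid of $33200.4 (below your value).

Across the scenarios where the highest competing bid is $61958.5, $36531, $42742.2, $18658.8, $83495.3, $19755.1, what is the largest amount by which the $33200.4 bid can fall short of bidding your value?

$21624.9

$61958.5: same outcome either way → loss $0.
$36531: truthful gives $21624.9, deviation gives $0 → loss $21624.9.
$42742.2: truthful gives $15413.7, deviation gives $0 → loss $15413.7.
$18658.8: same outcome either way → loss $0.
$83495.3: same outcome either way → loss $0.
$19755.1: same outcome either way → loss $0.
Maximum loss: $21624.9.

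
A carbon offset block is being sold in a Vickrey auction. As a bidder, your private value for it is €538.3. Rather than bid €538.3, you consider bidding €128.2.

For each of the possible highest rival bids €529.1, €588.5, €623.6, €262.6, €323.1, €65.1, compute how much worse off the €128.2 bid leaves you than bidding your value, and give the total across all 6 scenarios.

The deviation costs you only when the competing bid falls strictly between €128.2 and €538.3; elsewhere both bids give the same outcome.
€529.1: truthful payoff €9.2, deviation payoff €0 → loss €9.2.
€588.5: outcomes coincide → loss €0.
€623.6: outcomes coincide → loss €0.
€262.6: truthful payoff €275.7, deviation payoff €0 → loss €275.7.
€323.1: truthful payoff €215.2, deviation payoff €0 → loss €215.2.
€65.1: outcomes coincide → loss €0.
Total loss = €9.2 + €275.7 + €215.2 = €500.1.

€500.1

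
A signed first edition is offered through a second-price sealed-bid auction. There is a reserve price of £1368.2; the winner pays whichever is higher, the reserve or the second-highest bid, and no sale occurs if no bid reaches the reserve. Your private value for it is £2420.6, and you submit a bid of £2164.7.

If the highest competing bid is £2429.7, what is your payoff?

Your bid £2164.7 is below the highest competing bid £2429.7, so you lose. Payoff £0.

£0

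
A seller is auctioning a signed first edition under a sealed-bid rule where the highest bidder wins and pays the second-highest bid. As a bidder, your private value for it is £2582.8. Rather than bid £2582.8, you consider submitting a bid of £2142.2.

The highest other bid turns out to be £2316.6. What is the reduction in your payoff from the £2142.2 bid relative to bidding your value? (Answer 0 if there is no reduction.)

Bidding your value £2582.8: you win (since £2582.8 > £2316.6) and pay £2316.6. Payoff £266.2.
Bidding £2142.2: you lose. Payoff £0.
The competing bid £2316.6 lies between your shaded bid and your value, so underbidding forfeits an item you could have won at a profitable price.
Loss from deviating = £266.2 − (£0) = £266.2.
Truthful bidding weakly dominates here: raising your bid can only win items priced above your value, and lowering it can only forfeit items priced below.

£266.2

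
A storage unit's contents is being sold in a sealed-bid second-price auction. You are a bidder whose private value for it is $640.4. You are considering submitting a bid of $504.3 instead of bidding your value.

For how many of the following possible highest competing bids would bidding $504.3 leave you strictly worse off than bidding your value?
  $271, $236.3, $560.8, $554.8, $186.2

2

The deviation hurts exactly when the highest competing bid lies strictly between $504.3 and $640.4 — underbidding then forfeits a profitable win.
$271: below both → same outcome either way.
$236.3: below both → same outcome either way.
$560.8: inside the interval → strictly worse (loss $79.6).
$554.8: inside the interval → strictly worse (loss $85.6).
$186.2: below both → same outcome either way.
Count: 2.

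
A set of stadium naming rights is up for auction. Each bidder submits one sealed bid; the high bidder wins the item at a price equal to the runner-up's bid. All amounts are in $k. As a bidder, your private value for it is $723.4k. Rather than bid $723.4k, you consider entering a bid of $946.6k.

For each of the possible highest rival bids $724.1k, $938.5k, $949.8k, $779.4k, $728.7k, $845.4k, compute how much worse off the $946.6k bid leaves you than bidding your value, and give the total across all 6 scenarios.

$399.1k

The deviation costs you only when the competing bid falls strictly between $723.4k and $946.6k; elsewhere both bids give the same outcome.
$724.1k: truthful payoff $0k, deviation payoff −$0.7k → loss $0.7k.
$938.5k: truthful payoff $0k, deviation payoff −$215.1k → loss $215.1k.
$949.8k: outcomes coincide → loss $0k.
$779.4k: truthful payoff $0k, deviation payoff −$56k → loss $56k.
$728.7k: truthful payoff $0k, deviation payoff −$5.3k → loss $5.3k.
$845.4k: truthful payoff $0k, deviation payoff −$122k → loss $122k.
Total loss = $0.7k + $215.1k + $56k + $5.3k + $122k = $399.1k.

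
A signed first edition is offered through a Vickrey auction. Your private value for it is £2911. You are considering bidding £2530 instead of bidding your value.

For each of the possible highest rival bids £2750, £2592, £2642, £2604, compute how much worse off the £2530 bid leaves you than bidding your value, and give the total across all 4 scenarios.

£1056

The deviation costs you only when the competing bid falls strictly between £2530 and £2911; elsewhere both bids give the same outcome.
£2750: truthful payoff £161, deviation payoff £0 → loss £161.
£2592: truthful payoff £319, deviation payoff £0 → loss £319.
£2642: truthful payoff £269, deviation payoff £0 → loss £269.
£2604: truthful payoff £307, deviation payoff £0 → loss £307.
Total loss = £161 + £319 + £269 + £307 = £1056.
Truthful bidding weakly dominates here: raising your bid can only win items priced above your value, and lowering it can only forfeit items priced below.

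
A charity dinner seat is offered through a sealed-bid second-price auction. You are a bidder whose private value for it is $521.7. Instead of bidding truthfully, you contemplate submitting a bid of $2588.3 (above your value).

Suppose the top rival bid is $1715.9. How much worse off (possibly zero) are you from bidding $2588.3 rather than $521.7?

$1194.2

Bidding your value $521.7: you lose (since $521.7 < $1715.9). Payoff $0.
Bidding $2588.3: you win and pay $1715.9. Payoff $521.7 − $1715.9 = −$1194.2.
The competing bid $1715.9 lies between your value and your inflated bid, so overbidding wins an item priced above your value.
Loss from deviating = $0 − (−$1194.2) = $1194.2.
Because the price is fixed by the runner-up's bid, deviating from your value can only change a good outcome into a bad one — never the reverse.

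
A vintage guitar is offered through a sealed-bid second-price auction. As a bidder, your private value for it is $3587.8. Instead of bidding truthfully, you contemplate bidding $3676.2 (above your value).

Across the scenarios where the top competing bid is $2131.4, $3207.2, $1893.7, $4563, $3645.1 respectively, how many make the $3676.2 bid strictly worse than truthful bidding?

1

The deviation hurts exactly when the highest competing bid lies strictly between $3587.8 and $3676.2 — overbidding then wins at a price above your value.
$2131.4: below both → same outcome either way.
$3207.2: below both → same outcome either way.
$1893.7: below both → same outcome either way.
$4563: above both → same outcome either way.
$3645.1: inside the interval → strictly worse (loss $57.3).
Count: 1.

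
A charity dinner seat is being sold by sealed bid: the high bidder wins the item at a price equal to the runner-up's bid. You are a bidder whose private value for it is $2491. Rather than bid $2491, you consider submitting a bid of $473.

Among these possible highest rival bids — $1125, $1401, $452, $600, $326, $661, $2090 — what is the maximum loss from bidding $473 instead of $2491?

$1125: truthful gives $1366, deviation gives $0 → loss $1366.
$1401: truthful gives $1090, deviation gives $0 → loss $1090.
$452: same outcome either way → loss $0.
$600: truthful gives $1891, deviation gives $0 → loss $1891.
$326: same outcome either way → loss $0.
$661: truthful gives $1830, deviation gives $0 → loss $1830.
$2090: truthful gives $401, deviation gives $0 → loss $401.
Maximum loss: $1891.

$1891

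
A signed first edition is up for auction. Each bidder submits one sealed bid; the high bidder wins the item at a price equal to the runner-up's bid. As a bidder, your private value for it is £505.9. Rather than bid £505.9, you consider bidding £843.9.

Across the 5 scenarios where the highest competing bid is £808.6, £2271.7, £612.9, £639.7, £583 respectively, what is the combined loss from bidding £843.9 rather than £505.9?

£620.6

The deviation costs you only when the competing bid falls strictly between £505.9 and £843.9; elsewhere both bids give the same outcome.
£808.6: truthful payoff £0, deviation payoff −£302.7 → loss £302.7.
£2271.7: outcomes coincide → loss £0.
£612.9: truthful payoff £0, deviation payoff −£107 → loss £107.
£639.7: truthful payoff £0, deviation payoff −£133.8 → loss £133.8.
£583: truthful payoff £0, deviation payoff −£77.1 → loss £77.1.
Total loss = £302.7 + £107 + £133.8 + £77.1 = £620.6.
In a second-price auction your bid sets only whether you win, not what you pay, so bidding your true value is weakly dominant.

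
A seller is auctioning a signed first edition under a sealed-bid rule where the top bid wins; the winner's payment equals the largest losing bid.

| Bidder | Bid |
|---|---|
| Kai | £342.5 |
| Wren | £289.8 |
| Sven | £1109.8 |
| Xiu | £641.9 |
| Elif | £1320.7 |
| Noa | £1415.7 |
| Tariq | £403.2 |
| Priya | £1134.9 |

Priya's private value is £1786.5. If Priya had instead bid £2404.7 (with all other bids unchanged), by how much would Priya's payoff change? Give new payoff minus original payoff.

The highest bid among the other bidders is £1415.7; Priya's bid doesn't change that.
Original bid £1134.9: Priya is not highest (top rival bid is £1415.7); payoff £0.
Alternative bid £2404.7: Priya is highest, pays the top rival bid £1415.7; payoff £1786.5 − £1415.7 = £370.8.
Change in payoff = £370.8 − (£0) = £370.8.

£370.8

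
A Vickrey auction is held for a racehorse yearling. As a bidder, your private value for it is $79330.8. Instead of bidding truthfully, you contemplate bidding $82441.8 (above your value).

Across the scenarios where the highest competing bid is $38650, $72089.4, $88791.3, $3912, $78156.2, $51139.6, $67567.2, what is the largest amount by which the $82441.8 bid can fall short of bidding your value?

$38650: same outcome either way → loss $0.
$72089.4: same outcome either way → loss $0.
$88791.3: same outcome either way → loss $0.
$3912: same outcome either way → loss $0.
$78156.2: same outcome either way → loss $0.
$51139.6: same outcome either way → loss $0.
$67567.2: same outcome either way → loss $0.
Maximum loss: $0.

$0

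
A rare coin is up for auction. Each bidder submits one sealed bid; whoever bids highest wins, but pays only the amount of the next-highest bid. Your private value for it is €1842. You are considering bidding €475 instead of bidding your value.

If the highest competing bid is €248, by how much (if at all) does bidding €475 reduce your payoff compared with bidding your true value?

€0

Bidding your value €1842: you win (since €1842 > €248) and pay €248. Payoff €1594.
Bidding €475: you win and pay €248. Payoff €1842 − €248 = €1594.
Difference = €1594 − €1594 = €0; both bids lead to the same outcome because the competing bid is below both your value and your alternative bid.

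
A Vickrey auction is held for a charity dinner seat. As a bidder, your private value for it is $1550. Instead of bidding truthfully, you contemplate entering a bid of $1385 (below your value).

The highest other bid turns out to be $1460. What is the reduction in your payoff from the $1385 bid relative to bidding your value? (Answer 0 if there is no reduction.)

Bidding your value $1550: you win (since $1550 > $1460) and pay $1460. Payoff $90.
Bidding $1385: you lose. Payoff $0.
The competing bid $1460 lies between your shaded bid and your value, so underbidding forfeits an item you could have won at a profitable price.
Loss from deviating = $90 − ($0) = $90.

$90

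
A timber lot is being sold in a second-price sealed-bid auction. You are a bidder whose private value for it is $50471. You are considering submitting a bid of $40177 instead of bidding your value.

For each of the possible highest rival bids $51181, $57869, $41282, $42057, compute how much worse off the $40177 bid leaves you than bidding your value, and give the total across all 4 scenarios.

The deviation costs you only when the competing bid falls strictly between $40177 and $50471; elsewhere both bids give the same outcome.
$51181: outcomes coincide → loss $0.
$57869: outcomes coincide → loss $0.
$41282: truthful payoff $9189, deviation payoff $0 → loss $9189.
$42057: truthful payoff $8414, deviation payoff $0 → loss $8414.
Total loss = $9189 + $8414 = $17603.

$17603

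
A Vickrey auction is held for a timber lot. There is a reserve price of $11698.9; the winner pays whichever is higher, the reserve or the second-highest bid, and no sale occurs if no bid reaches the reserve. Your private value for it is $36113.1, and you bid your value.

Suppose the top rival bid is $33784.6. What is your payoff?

Your bid $36113.1 is the highest and exceeds the reserve.
Price = max(second-highest bid, reserve) = max($33784.6, $11698.9) = $33784.6.
Payoff = $36113.1 − $33784.6 = $2328.5.

$2328.5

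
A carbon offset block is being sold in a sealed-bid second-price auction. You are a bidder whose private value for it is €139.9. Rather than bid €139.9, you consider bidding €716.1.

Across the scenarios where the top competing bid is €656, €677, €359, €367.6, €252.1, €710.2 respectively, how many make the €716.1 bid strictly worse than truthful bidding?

The deviation hurts exactly when the highest competing bid lies strictly between €139.9 and €716.1 — overbidding then wins at a price above your value.
€656: inside the interval → strictly worse (loss €516.1).
€677: inside the interval → strictly worse (loss €537.1).
€359: inside the interval → strictly worse (loss €219.1).
€367.6: inside the interval → strictly worse (loss €227.7).
€252.1: inside the interval → strictly worse (loss €112.2).
€710.2: inside the interval → strictly worse (loss €570.3).
Count: 6.

6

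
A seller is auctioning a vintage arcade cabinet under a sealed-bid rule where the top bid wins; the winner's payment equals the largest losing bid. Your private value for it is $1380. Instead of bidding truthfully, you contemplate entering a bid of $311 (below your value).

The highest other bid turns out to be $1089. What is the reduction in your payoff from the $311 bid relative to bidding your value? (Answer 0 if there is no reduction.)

Bidding your value $1380: you win (since $1380 > $1089) and pay $1089. Payoff $291.
Bidding $311: you lose. Payoff $0.
The competing bid $1089 lies between your shaded bid and your value, so underbidding forfeits an item you could have won at a profitable price.
Loss from deviating = $291 − ($0) = $291.

$291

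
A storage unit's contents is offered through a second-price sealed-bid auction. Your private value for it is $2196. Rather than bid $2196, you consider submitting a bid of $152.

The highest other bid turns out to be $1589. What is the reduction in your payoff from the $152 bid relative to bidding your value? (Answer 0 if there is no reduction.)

$607

Bidding your value $2196: you win (since $2196 > $1589) and pay $1589. Payoff $607.
Bidding $152: you lose. Payoff $0.
The competing bid $1589 lies between your shaded bid and your value, so underbidding forfeits an item you could have won at a profitable price.
Loss from deviating = $607 − ($0) = $607.
Truthful bidding weakly dominates here: raising your bid can only win items priced above your value, and lowering it can only forfeit items priced below.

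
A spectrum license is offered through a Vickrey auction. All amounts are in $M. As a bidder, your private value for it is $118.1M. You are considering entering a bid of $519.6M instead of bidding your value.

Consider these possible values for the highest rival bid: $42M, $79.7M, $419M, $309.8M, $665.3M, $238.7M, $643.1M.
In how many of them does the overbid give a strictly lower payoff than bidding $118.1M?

The deviation hurts exactly when the highest competing bid lies strictly between $118.1M and $519.6M — overbidding then wins at a price above your value.
$42M: below both → same outcome either way.
$79.7M: below both → same outcome either way.
$419M: inside the interval → strictly worse (loss $300.9M).
$309.8M: inside the interval → strictly worse (loss $191.7M).
$665.3M: above both → same outcome either way.
$238.7M: inside the interval → strictly worse (loss $120.6M).
$643.1M: above both → same outcome either way.
Count: 3.

3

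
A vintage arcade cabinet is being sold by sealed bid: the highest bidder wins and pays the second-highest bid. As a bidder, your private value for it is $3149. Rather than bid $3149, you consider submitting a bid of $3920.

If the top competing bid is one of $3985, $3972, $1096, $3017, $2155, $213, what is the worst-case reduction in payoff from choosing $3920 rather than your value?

$0

$3985: same outcome either way → loss $0.
$3972: same outcome either way → loss $0.
$1096: same outcome either way → loss $0.
$3017: same outcome either way → loss $0.
$2155: same outcome either way → loss $0.
$213: same outcome either way → loss $0.
Maximum loss: $0.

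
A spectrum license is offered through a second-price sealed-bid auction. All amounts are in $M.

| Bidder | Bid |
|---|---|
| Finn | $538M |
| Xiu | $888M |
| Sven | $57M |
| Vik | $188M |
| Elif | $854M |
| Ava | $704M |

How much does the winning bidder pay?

Highest bid: Xiu at $888M, so Xiu wins.
Second-highest bid: Elif at $854M — that is the price the winner pays.

$854M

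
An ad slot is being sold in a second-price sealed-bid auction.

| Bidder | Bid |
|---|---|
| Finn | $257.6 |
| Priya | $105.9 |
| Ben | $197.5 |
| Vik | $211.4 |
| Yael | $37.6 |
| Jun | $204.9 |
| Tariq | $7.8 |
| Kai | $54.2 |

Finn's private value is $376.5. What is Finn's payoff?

$165.1

Highest bid: Finn at $257.6, so Finn wins.
Second-highest bid: Vik at $211.4 — that is the price the winner pays.
Finn's payoff = value − price = $376.5 − $211.4 = $165.1.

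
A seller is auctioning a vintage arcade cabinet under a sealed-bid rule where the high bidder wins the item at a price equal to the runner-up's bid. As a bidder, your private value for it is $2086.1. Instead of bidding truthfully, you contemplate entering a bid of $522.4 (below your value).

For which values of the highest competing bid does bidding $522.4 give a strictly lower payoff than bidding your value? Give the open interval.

If the competing bid is below $522.4, both bids win at the same price — no difference.
If it is above $2086.1, both bids lose — no difference.
If it lies strictly between $522.4 and $2086.1, bidding your value wins at a price below your value (positive payoff) while bidding $522.4 loses (payoff 0).
So the deviation strictly hurts on the open interval ($522.4, $2086.1).

($522.4, $2086.1)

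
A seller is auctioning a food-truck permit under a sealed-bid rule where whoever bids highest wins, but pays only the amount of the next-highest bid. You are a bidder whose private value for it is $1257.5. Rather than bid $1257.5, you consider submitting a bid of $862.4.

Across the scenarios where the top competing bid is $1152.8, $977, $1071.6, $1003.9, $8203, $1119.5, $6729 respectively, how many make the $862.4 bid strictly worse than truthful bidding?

The deviation hurts exactly when the highest competing bid lies strictly between $862.4 and $1257.5 — underbidding then forfeits a profitable win.
$1152.8: inside the interval → strictly worse (loss $104.7).
$977: inside the interval → strictly worse (loss $280.5).
$1071.6: inside the interval → strictly worse (loss $185.9).
$1003.9: inside the interval → strictly worse (loss $253.6).
$8203: above both → same outcome either way.
$1119.5: inside the interval → strictly worse (loss $138).
$6729: above both → same outcome either way.
Count: 5.

5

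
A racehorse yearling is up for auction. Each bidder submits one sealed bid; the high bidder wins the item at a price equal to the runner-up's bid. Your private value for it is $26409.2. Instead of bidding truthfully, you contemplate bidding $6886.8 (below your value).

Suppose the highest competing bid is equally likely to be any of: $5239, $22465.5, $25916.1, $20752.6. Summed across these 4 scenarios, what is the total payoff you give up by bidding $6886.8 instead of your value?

$10093.4

The deviation costs you only when the competing bid falls strictly between $6886.8 and $26409.2; elsewhere both bids give the same outcome.
$5239: outcomes coincide → loss $0.
$22465.5: truthful payoff $3943.7, deviation payoff $0 → loss $3943.7.
$25916.1: truthful payoff $493.1, deviation payoff $0 → loss $493.1.
$20752.6: truthful payoff $5656.6, deviation payoff $0 → loss $5656.6.
Total loss = $3943.7 + $493.1 + $5656.6 = $10093.4.
In a second-price auction your bid sets only whether you win, not what you pay, so bidding your true value is weakly dominant.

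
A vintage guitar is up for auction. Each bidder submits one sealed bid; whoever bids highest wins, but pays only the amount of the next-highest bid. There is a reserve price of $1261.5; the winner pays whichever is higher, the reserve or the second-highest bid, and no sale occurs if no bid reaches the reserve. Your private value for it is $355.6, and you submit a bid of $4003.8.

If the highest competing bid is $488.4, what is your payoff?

−$905.9

Your bid $4003.8 is the highest and exceeds the reserve.
Price = max(second-highest bid, reserve) = max($488.4, $1261.5) = $1261.5.
Payoff = $355.6 − $1261.5 = −$905.9.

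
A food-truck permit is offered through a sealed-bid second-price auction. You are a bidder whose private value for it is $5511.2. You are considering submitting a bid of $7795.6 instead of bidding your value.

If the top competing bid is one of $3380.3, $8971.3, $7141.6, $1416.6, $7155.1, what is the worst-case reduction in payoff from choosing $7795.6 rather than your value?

$1643.9

$3380.3: same outcome either way → loss $0.
$8971.3: same outcome either way → loss $0.
$7141.6: truthful gives $0, deviation gives −$1630.4 → loss $1630.4.
$1416.6: same outcome either way → loss $0.
$7155.1: truthful gives $0, deviation gives −$1643.9 → loss $1643.9.
Maximum loss: $1643.9.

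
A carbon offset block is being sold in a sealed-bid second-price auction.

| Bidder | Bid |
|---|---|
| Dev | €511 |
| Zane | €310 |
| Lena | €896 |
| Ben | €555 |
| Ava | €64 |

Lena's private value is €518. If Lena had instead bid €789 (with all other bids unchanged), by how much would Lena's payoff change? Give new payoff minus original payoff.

The highest bid among the other bidders is €555; Lena's bid doesn't change that.
Original bid €896: Lena is highest, pays the top rival bid €555; payoff €518 − €555 = −€37.
Alternative bid €789: Lena is highest, pays the top rival bid €555; payoff €518 − €555 = −€37.
Change in payoff = −€37 − (−€37) = €0.

€0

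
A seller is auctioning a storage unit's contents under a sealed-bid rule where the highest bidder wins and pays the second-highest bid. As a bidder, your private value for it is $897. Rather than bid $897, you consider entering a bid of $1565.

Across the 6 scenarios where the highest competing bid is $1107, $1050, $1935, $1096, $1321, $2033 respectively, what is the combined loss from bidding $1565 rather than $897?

The deviation costs you only when the competing bid falls strictly between $897 and $1565; elsewhere both bids give the same outcome.
$1107: truthful payoff $0, deviation payoff −$210 → loss $210.
$1050: truthful payoff $0, deviation payoff −$153 → loss $153.
$1935: outcomes coincide → loss $0.
$1096: truthful payoff $0, deviation payoff −$199 → loss $199.
$1321: truthful payoff $0, deviation payoff −$424 → loss $424.
$2033: outcomes coincide → loss $0.
Total loss = $210 + $153 + $199 + $424 = $986.
Because the price is fixed by the runner-up's bid, deviating from your value can only change a good outcome into a bad one — never the reverse.

$986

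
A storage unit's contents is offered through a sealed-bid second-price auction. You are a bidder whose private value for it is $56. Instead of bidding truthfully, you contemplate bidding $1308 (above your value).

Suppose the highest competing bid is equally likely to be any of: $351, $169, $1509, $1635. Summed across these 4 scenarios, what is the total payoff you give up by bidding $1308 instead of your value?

$408

The deviation costs you only when the competing bid falls strictly between $56 and $1308; elsewhere both bids give the same outcome.
$351: truthful payoff $0, deviation payoff −$295 → loss $295.
$169: truthful payoff $0, deviation payoff −$113 → loss $113.
$1509: outcomes coincide → loss $0.
$1635: outcomes coincide → loss $0.
Total loss = $295 + $113 = $408.
Because the price is fixed by the runner-up's bid, deviating from your value can only change a good outcome into a bad one — never the reverse.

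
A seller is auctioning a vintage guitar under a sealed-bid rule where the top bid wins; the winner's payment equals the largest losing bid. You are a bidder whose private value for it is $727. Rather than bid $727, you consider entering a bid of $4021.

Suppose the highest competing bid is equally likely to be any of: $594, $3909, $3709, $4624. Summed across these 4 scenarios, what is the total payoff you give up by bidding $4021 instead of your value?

The deviation costs you only when the competing bid falls strictly between $727 and $4021; elsewhere both bids give the same outcome.
$594: outcomes coincide → loss $0.
$3909: truthful payoff $0, deviation payoff −$3182 → loss $3182.
$3709: truthful payoff $0, deviation payoff −$2982 → loss $2982.
$4624: outcomes coincide → loss $0.
Total loss = $3182 + $2982 = $6164.

$6164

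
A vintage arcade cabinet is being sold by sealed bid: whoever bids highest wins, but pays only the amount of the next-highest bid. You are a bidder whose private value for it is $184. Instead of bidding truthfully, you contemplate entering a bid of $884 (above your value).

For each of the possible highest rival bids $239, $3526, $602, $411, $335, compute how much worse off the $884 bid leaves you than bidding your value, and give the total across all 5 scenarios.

The deviation costs you only when the competing bid falls strictly between $184 and $884; elsewhere both bids give the same outcome.
$239: truthful payoff $0, deviation payoff −$55 → loss $55.
$3526: outcomes coincide → loss $0.
$602: truthful payoff $0, deviation payoff −$418 → loss $418.
$411: truthful payoff $0, deviation payoff −$227 → loss $227.
$335: truthful payoff $0, deviation payoff −$151 → loss $151.
Total loss = $55 + $418 + $227 + $151 = $851.
Truthful bidding weakly dominates here: raising your bid can only win items priced above your value, and lowering it can only forfeit items priced below.

$851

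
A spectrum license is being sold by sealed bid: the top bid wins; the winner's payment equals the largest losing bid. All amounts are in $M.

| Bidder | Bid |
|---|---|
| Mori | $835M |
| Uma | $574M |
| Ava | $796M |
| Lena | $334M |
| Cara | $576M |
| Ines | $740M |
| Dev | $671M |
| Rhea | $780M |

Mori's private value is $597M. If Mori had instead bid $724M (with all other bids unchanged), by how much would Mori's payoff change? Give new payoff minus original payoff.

The highest bid among the other bidders is $796M; Mori's bid doesn't change that.
Original bid $835M: Mori is highest, pays the top rival bid $796M; payoff $597M − $796M = −$199M.
Alternative bid $724M: Mori is not highest (top rival bid is $796M); payoff $0M.
Change in payoff = $0M − (−$199M) = $199M.

$199M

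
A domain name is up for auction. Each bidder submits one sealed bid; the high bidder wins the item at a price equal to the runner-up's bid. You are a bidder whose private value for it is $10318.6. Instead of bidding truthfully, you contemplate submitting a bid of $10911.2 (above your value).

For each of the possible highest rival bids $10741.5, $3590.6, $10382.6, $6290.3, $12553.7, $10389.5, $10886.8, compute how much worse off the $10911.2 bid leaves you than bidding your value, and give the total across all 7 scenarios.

$1126

The deviation costs you only when the competing bid falls strictly between $10318.6 and $10911.2; elsewhere both bids give the same outcome.
$10741.5: truthful payoff $0, deviation payoff −$422.9 → loss $422.9.
$3590.6: outcomes coincide → loss $0.
$10382.6: truthful payoff $0, deviation payoff −$64 → loss $64.
$6290.3: outcomes coincide → loss $0.
$12553.7: outcomes coincide → loss $0.
$10389.5: truthful payoff $0, deviation payoff −$70.9 → loss $70.9.
$10886.8: truthful payoff $0, deviation payoff −$568.2 → loss $568.2.
Total loss = $422.9 + $64 + $70.9 + $568.2 = $1126.
Truthful bidding weakly dominates here: raising your bid can only win items priced above your value, and lowering it can only forfeit items priced below.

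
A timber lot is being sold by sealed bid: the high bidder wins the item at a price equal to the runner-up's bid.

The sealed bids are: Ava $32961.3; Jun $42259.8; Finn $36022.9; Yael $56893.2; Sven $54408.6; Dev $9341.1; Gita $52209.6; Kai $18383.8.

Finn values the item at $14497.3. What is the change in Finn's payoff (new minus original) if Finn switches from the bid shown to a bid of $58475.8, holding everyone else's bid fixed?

−$42395.9

The highest bid among the other bidders is $56893.2; Finn's bid doesn't change that.
Original bid $36022.9: Finn is not highest (top rival bid is $56893.2); payoff $0.
Alternative bid $58475.8: Finn is highest, pays the top rival bid $56893.2; payoff $14497.3 − $56893.2 = −$42395.9.
Change in payoff = −$42395.9 − ($0) = −$42395.9.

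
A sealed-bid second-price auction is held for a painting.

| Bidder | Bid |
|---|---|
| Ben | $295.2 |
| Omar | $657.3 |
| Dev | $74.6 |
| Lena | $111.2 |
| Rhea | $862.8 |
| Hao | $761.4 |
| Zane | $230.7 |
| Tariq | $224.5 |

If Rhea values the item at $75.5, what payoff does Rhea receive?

−$685.9

Highest bid: Rhea at $862.8, so Rhea wins.
Second-highest bid: Hao at $761.4 — that is the price the winner pays.
Rhea's payoff = value − price = $75.5 − $761.4 = −$685.9.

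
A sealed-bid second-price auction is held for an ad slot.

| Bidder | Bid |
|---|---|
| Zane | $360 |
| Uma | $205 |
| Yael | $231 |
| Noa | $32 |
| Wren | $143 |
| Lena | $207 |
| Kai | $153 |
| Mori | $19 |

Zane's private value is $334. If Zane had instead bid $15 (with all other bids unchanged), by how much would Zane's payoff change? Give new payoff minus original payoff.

The highest bid among the other bidders is $231; Zane's bid doesn't change that.
Original bid $360: Zane is highest, pays the top rival bid $231; payoff $334 − $231 = $103.
Alternative bid $15: Zane is not highest (top rival bid is $231); payoff $0.
Change in payoff = $0 − ($103) = −$103.

−$103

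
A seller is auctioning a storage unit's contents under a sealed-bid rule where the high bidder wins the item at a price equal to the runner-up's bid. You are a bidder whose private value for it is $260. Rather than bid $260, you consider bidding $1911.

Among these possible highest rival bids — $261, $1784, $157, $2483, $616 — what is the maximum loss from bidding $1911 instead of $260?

$1524

$261: truthful gives $0, deviation gives −$1 → loss $1.
$1784: truthful gives $0, deviation gives −$1524 → loss $1524.
$157: same outcome either way → loss $0.
$2483: same outcome either way → loss $0.
$616: truthful gives $0, deviation gives −$356 → loss $356.
Maximum loss: $1524.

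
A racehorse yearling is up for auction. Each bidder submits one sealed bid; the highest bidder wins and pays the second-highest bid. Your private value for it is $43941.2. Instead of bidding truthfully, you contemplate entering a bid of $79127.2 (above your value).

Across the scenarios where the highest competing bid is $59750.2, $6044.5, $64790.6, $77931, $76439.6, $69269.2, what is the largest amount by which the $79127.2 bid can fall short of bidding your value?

$33989.8

$59750.2: truthful gives $0, deviation gives −$15809 → loss $15809.
$6044.5: same outcome either way → loss $0.
$64790.6: truthful gives $0, deviation gives −$20849.4 → loss $20849.4.
$77931: truthful gives $0, deviation gives −$33989.8 → loss $33989.8.
$76439.6: truthful gives $0, deviation gives −$32498.4 → loss $32498.4.
$69269.2: truthful gives $0, deviation gives −$25328 → loss $25328.
Maximum loss: $33989.8.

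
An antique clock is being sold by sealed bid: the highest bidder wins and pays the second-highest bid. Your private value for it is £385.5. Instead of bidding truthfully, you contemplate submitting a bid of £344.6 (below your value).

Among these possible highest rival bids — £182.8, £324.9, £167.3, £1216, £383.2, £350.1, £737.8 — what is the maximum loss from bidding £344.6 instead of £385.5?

£182.8: same outcome either way → loss £0.
£324.9: same outcome either way → loss £0.
£167.3: same outcome either way → loss £0.
£1216: same outcome either way → loss £0.
£383.2: truthful gives £2.3, deviation gives £0 → loss £2.3.
£350.1: truthful gives £35.4, deviation gives £0 → loss £35.4.
£737.8: same outcome either way → loss £0.
Maximum loss: £35.4.

£35.4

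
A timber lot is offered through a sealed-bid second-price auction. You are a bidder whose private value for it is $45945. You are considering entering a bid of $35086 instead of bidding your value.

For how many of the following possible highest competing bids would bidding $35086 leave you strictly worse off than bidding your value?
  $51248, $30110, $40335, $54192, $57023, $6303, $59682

1

The deviation hurts exactly when the highest competing bid lies strictly between $35086 and $45945 — underbidding then forfeits a profitable win.
$51248: above both → same outcome either way.
$30110: below both → same outcome either way.
$40335: inside the interval → strictly worse (loss $5610).
$54192: above both → same outcome either way.
$57023: above both → same outcome either way.
$6303: below both → same outcome either way.
$59682: above both → same outcome either way.
Count: 1.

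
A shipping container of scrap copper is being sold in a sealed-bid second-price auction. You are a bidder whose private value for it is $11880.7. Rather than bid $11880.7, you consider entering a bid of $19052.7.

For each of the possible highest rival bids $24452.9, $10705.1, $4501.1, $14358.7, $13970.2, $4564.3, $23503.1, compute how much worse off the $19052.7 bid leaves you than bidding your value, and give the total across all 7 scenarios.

The deviation costs you only when the competing bid falls strictly between $11880.7 and $19052.7; elsewhere both bids give the same outcome.
$24452.9: outcomes coincide → loss $0.
$10705.1: outcomes coincide → loss $0.
$4501.1: outcomes coincide → loss $0.
$14358.7: truthful payoff $0, deviation payoff −$2478 → loss $2478.
$13970.2: truthful payoff $0, deviation payoff −$2089.5 → loss $2089.5.
$4564.3: outcomes coincide → loss $0.
$23503.1: outcomes coincide → loss $0.
Total loss = $2478 + $2089.5 = $4567.5.

$4567.5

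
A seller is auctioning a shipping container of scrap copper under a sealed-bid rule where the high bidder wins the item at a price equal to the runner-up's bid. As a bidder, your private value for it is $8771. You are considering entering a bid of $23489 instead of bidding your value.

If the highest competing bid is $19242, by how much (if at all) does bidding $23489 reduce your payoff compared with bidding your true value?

Bidding your value $8771: you lose (since $8771 < $19242). Payoff $0.
Bidding $23489: you win and pay $19242. Payoff $8771 − $19242 = −$10471.
The competing bid $19242 lies between your value and your inflated bid, so overbidding wins an item priced above your value.
Loss from deviating = $0 − (−$10471) = $10471.
Truthful bidding weakly dominates here: raising your bid can only win items priced above your value, and lowering it can only forfeit items priced below.

$10471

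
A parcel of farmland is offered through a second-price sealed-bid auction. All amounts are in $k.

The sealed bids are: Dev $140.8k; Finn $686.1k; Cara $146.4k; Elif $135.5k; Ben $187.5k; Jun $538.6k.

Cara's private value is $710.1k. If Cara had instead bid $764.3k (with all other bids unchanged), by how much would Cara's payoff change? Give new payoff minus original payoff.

The highest bid among the other bidders is $686.1k; Cara's bid doesn't change that.
Original bid $146.4k: Cara is not highest (top rival bid is $686.1k); payoff $0k.
Alternative bid $764.3k: Cara is highest, pays the top rival bid $686.1k; payoff $710.1k − $686.1k = $24k.
Change in payoff = $24k − ($0k) = $24k.

$24k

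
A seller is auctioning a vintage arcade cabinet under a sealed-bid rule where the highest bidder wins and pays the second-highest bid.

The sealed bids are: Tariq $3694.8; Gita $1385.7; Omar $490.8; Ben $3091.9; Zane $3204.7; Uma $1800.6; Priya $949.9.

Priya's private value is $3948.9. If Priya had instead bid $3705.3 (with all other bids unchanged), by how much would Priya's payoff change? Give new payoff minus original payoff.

The highest bid among the other bidders is $3694.8; Priya's bid doesn't change that.
Original bid $949.9: Priya is not highest (top rival bid is $3694.8); payoff $0.
Alternative bid $3705.3: Priya is highest, pays the top rival bid $3694.8; payoff $3948.9 − $3694.8 = $254.1.
Change in payoff = $254.1 − ($0) = $254.1.

$254.1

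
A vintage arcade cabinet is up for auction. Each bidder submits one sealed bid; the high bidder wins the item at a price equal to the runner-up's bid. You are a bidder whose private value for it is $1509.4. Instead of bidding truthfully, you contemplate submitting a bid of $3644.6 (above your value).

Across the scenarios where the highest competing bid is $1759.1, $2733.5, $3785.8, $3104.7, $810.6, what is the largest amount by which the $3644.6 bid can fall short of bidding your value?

$1759.1: truthful gives $0, deviation gives −$249.7 → loss $249.7.
$2733.5: truthful gives $0, deviation gives −$1224.1 → loss $1224.1.
$3785.8: same outcome either way → loss $0.
$3104.7: truthful gives $0, deviation gives −$1595.3 → loss $1595.3.
$810.6: same outcome either way → loss $0.
Maximum loss: $1595.3.

$1595.3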